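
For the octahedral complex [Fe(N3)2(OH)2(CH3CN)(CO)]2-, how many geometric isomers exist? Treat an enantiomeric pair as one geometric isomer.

There are 6 geometric isomers: N3 trans, OH trans; N3 cis, OH cis (3 arrangements, 2 chiral); N3 cis, OH trans; N3 trans, OH cis.

6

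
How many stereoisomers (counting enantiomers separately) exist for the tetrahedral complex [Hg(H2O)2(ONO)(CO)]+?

1

In a tetrahedral complex all four positions are equivalent and every pair of ligands is adjacent — there is no cis/trans distinction.
Only one geometric arrangement is possible.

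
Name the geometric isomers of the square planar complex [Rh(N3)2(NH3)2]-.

The distinct arrangements are (2 in all): N3 cis; N3 trans.

cis and trans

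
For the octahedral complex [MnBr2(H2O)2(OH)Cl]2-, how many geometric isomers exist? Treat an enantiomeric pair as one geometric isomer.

6

An octahedron has six vertices in three trans pairs; every non-trans pair is cis.
There are 6 geometric isomers: Br trans, H2O cis; Br trans, H2O trans; Br cis, H2O cis (3 arrangements, 2 chiral); Br cis, H2O trans.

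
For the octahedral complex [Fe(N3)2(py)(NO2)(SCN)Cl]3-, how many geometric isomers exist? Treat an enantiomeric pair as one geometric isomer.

9

An octahedron has six vertices in three trans pairs; every non-trans pair is cis.
Placing the ligands in turn and identifying arrangements related by rotation or reflection leaves 9 distinct geometric isomers.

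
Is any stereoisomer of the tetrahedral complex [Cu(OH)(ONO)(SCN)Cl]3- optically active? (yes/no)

In a tetrahedral complex all four positions are equivalent and every pair of ligands is adjacent — there is no cis/trans distinction.
Only one geometric arrangement is possible; it has no improper symmetry element, so it exists as a pair of enantiomers (2 stereoisomers).

yes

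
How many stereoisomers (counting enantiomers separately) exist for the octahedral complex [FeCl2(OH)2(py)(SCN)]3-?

8

An octahedron has six vertices in three trans pairs; every non-trans pair is cis.
Systematic placement gives 6 geometric isomers: Cl trans, OH trans; Cl trans, OH cis; Cl cis, OH cis (3 arrangements, 2 chiral); Cl cis, OH trans.
Of these, 2 lack any improper symmetry element and so occur as enantiomeric pairs, giving 6 + 2 = 8 stereoisomers in total.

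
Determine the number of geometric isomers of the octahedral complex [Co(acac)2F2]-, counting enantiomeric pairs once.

2

In an octahedral complex each vertex has one trans partner and four cis neighbours.
Each acac is bidentate and must span two cis positions.
There are 2 geometric isomers: F trans; F cis (chiral).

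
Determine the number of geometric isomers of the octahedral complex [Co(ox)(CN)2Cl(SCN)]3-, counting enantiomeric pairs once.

4

In an octahedral complex each vertex has one trans partner and four cis neighbours.
Each ox is bidentate and must span two cis positions.
There are 4 geometric isomers: CN trans; CN cis (3 arrangements, 2 chiral).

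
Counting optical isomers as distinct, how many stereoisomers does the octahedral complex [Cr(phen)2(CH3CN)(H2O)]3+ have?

Each phen is bidentate and must span two cis positions.
Systematic placement gives 2 geometric isomers: CH3CN and H2O mutually trans; CH3CN and H2O mutually cis (chiral).
One of these lacks any improper symmetry element and so occurs as an enantiomeric pair, giving 2 + 1 = 3 stereoisomers in total.

3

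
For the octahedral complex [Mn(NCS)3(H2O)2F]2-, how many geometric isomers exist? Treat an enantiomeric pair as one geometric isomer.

The six octahedral sites form three mutually perpendicular trans pairs.
Working through the distinct placements yields 3 geometric isomers: NCS mer, H2O cis; NCS mer, H2O trans; NCS fac, H2O cis.

3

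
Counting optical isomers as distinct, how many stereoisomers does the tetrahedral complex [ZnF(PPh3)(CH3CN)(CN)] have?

2

All four vertices of a tetrahedron are equivalent and mutually adjacent, so cis/trans isomerism cannot arise.
Only one geometric arrangement is possible; it has no improper symmetry element, so it exists as a pair of enantiomers (2 stereoisomers).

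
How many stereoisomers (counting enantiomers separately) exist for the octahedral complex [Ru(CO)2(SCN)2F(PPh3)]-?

8

An octahedron has six vertices in three trans pairs; every non-trans pair is cis.
Systematic placement gives 6 geometric isomers: CO trans, SCN trans; CO trans, SCN cis; CO cis, SCN trans; CO cis, SCN cis (3 arrangements, 2 chiral).
Of these, 2 lack any improper symmetry element and so occur as enantiomeric pairs, giving 6 + 2 = 8 stereoisomers in total.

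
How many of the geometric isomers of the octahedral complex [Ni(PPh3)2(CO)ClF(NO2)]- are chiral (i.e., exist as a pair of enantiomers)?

In an octahedral complex each vertex has one trans partner and four cis neighbours.
Exhaustive case analysis gives 9 geometric isomers.
Of these, 6 lack any improper symmetry element and so occur as enantiomeric pairs, giving 9 + 6 = 15 stereoisomers in total.

6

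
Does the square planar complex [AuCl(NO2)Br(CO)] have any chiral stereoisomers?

A square has two trans pairs of vertices; adjacent vertices are cis.
There are 3 geometric isomers: (Br/Cl trans, CO/NO2 trans); (Br/NO2 trans, CO/Cl trans); (Br/CO trans, Cl/NO2 trans).
Each arrangement has an internal mirror plane or centre of symmetry, so none is chiral.

no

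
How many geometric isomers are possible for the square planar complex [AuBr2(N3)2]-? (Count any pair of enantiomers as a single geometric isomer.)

In a square planar complex each vertex has one trans partner and two cis neighbours.
Working through the distinct placements yields 2 geometric isomers: Br cis; Br trans.

2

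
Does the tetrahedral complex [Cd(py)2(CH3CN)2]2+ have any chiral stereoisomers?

no

All four vertices of a tetrahedron are equivalent and mutually adjacent, so cis/trans isomerism cannot arise.
Only one geometric arrangement is possible.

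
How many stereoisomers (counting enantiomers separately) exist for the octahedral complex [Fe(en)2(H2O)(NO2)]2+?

Each en is bidentate and must span two cis positions.
Systematic placement gives 2 geometric isomers: H2O and NO2 mutually trans; H2O and NO2 mutually cis (chiral).
One of these lacks any improper symmetry element and so occurs as an enantiomeric pair, giving 2 + 1 = 3 stereoisomers in total.

3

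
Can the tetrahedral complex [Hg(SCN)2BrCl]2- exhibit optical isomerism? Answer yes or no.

no

In a tetrahedral complex all four positions are equivalent and every pair of ligands is adjacent — there is no cis/trans distinction.
Only one geometric arrangement is possible.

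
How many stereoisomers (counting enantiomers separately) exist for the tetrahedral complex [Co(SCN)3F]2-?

1

Only one geometric arrangement is possible.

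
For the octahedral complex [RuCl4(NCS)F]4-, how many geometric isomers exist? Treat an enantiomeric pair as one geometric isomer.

The six octahedral sites form three mutually perpendicular trans pairs.
Working through the distinct placements yields 2 geometric isomers: NCS and F mutually trans; NCS and F mutually cis.

2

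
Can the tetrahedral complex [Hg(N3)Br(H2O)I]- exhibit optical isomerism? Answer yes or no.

All four vertices of a tetrahedron are equivalent and mutually adjacent, so cis/trans isomerism cannot arise.
Only one geometric arrangement is possible; it has no improper symmetry element, so it exists as a pair of enantiomers (2 stereoisomers).

yes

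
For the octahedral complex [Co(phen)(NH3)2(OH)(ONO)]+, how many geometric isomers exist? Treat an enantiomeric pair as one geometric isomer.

4

Each phen is bidentate and must span two cis positions.
There are 4 geometric isomers: NH3 trans; NH3 cis (3 arrangements, 2 chiral).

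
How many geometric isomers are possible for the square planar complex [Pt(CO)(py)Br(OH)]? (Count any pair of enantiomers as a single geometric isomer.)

3

In a square planar complex each vertex has one trans partner and two cis neighbours.
Working through the distinct placements yields 3 geometric isomers: (Br/OH trans, CO/py trans); (Br/py trans, CO/OH trans); (Br/CO trans, OH/py trans).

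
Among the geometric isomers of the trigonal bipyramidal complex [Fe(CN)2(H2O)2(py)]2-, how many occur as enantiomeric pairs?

1

In a trigonal bipyramid the two axial positions differ from the three equatorial ones.
Systematic enumeration (placing each ligand type in turn and discarding arrangements equivalent by rotation or reflection) gives 5 geometric isomers.
One of these lacks any improper symmetry element and so occurs as an enantiomeric pair, giving 5 + 1 = 6 stereoisomers in total.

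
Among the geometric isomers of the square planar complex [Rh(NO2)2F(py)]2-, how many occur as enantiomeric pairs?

0

A square has two trans pairs of vertices; adjacent vertices are cis.
Systematic placement gives 2 geometric isomers: NO2 cis; NO2 trans.
Each arrangement has an internal mirror plane or centre of symmetry, so none is chiral.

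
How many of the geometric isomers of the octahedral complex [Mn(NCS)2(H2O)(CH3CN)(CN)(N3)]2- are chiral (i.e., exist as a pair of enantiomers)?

6

In an octahedral complex each vertex has one trans partner and four cis neighbours.
Placing the ligands in turn and identifying arrangements related by rotation or reflection leaves 9 distinct geometric isomers.
Of these, 6 lack any improper symmetry element and so occur as enantiomeric pairs, giving 9 + 6 = 15 stereoisomers in total.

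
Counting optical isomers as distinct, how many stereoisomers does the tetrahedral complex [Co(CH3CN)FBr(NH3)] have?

In a tetrahedral complex all four positions are equivalent and every pair of ligands is adjacent — there is no cis/trans distinction.
Only one geometric arrangement is possible; it has no improper symmetry element, so it exists as a pair of enantiomers (2 stereoisomers).

2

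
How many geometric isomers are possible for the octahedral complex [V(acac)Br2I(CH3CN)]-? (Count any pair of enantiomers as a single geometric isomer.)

4

Each acac is bidentate and must span two cis positions.
There are 4 geometric isomers: Br trans; Br cis (3 arrangements, 2 chiral).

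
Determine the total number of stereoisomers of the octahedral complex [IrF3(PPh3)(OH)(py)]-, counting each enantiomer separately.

5

The six octahedral sites form three mutually perpendicular trans pairs.
The distinct arrangements are (4 in all): F mer (3 arrangements); F fac (chiral).
One of these lacks any improper symmetry element and so occurs as an enantiomeric pair, giving 4 + 1 = 5 stereoisomers in total.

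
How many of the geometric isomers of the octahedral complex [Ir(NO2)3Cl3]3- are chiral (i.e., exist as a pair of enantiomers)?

0

The six octahedral sites form three mutually perpendicular trans pairs.
Systematic placement gives 2 geometric isomers: NO2 mer; NO2 fac.
Each arrangement has an internal mirror plane or centre of symmetry, so none is chiral.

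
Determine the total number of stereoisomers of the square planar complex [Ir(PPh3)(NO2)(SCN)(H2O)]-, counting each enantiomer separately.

3

In a square planar complex each vertex has one trans partner and two cis neighbours.
Systematic placement gives 3 geometric isomers: (H2O/PPh3 trans, NO2/SCN trans); (H2O/SCN trans, NO2/PPh3 trans); (H2O/NO2 trans, PPh3/SCN trans).
Each arrangement has an internal mirror plane or centre of symmetry, so none is chiral.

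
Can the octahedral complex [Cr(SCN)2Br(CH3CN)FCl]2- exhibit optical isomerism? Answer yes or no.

The six octahedral sites form three mutually perpendicular trans pairs.
Exhaustive case analysis gives 9 geometric isomers.
Of these, 6 lack any improper symmetry element and so occur as enantiomeric pairs, giving 9 + 6 = 15 stereoisomers in total.

yes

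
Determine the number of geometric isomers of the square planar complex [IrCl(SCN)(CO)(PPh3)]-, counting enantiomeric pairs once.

The distinct arrangements are (3 in all): (CO/PPh3 trans, Cl/SCN trans); (CO/SCN trans, Cl/PPh3 trans); (CO/Cl trans, PPh3/SCN trans).

3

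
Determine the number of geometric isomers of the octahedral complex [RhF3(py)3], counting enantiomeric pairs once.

The six octahedral sites form three mutually perpendicular trans pairs.
Working through the distinct placements yields 2 geometric isomers: F mer; F fac.

2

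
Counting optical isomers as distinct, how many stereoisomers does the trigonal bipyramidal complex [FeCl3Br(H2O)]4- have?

A trigonal bipyramid has two axial and three equatorial sites, which are chemically inequivalent.
Systematic placement gives 4 geometric isomers: Br axial, H2O equatorial; Br axial, H2O axial; Br equatorial, H2O equatorial; Br equatorial, H2O axial.
Each arrangement has an internal mirror plane or centre of symmetry, so none is chiral.

4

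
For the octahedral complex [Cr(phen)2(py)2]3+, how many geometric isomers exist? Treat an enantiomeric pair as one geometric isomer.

In an octahedral complex each vertex has one trans partner and four cis neighbours.
Each phen is bidentate and must span two cis positions.
Working through the distinct placements yields 2 geometric isomers: py trans; py cis (chiral).

2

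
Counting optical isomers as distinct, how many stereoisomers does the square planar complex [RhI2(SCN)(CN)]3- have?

2

In a square planar complex each vertex has one trans partner and two cis neighbours.
Working through the distinct placements yields 2 geometric isomers: I cis; I trans.
Each arrangement has an internal mirror plane or centre of symmetry, so none is chiral.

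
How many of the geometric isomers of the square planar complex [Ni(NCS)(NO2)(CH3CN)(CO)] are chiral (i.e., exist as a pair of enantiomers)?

A square has two trans pairs of vertices; adjacent vertices are cis.
There are 3 geometric isomers: (CH3CN/NCS trans, CO/NO2 trans); (CH3CN/NO2 trans, CO/NCS trans); (CH3CN/CO trans, NCS/NO2 trans).
Each arrangement has an internal mirror plane or centre of symmetry, so none is chiral.

0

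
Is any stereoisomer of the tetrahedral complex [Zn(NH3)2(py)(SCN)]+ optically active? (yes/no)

All four vertices of a tetrahedron are equivalent and mutually adjacent, so cis/trans isomerism cannot arise.
Only one geometric arrangement is possible.

no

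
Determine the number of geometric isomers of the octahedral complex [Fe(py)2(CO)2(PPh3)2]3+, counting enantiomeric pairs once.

5

An octahedron has six vertices in three trans pairs; every non-trans pair is cis.
Systematic placement gives 5 geometric isomers: py trans, CO trans, PPh3 trans; py cis, CO trans, PPh3 cis; py trans, CO cis, PPh3 cis; py cis, CO cis, PPh3 cis (chiral); py cis, CO cis, PPh3 trans.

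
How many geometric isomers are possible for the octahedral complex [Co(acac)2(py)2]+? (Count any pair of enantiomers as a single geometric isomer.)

Each acac is bidentate and must span two cis positions.
There are 2 geometric isomers: py trans; py cis (chiral).

2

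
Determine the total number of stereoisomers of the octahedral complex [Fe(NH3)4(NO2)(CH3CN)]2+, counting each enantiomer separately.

The six octahedral sites form three mutually perpendicular trans pairs.
Systematic placement gives 2 geometric isomers: NO2 and CH3CN mutually cis; NO2 and CH3CN mutually trans.
Each arrangement has an internal mirror plane or centre of symmetry, so none is chiral.

2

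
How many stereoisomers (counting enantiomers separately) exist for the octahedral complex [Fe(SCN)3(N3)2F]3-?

3

The distinct arrangements are (3 in all): SCN mer, N3 cis; SCN mer, N3 trans; SCN fac, N3 cis.
Each arrangement has an internal mirror plane or centre of symmetry, so none is chiral.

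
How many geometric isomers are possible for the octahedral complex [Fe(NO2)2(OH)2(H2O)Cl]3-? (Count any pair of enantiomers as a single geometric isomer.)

6

In an octahedral complex each vertex has one trans partner and four cis neighbours.
There are 6 geometric isomers: NO2 trans, OH trans; NO2 cis, OH cis (3 arrangements, 2 chiral); NO2 cis, OH trans; NO2 trans, OH cis.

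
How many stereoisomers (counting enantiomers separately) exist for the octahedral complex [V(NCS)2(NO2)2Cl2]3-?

6

Working through the distinct placements yields 5 geometric isomers: NCS trans, NO2 trans, Cl trans; NCS cis, NO2 cis, Cl trans; NCS cis, NO2 trans, Cl cis; NCS cis, NO2 cis, Cl cis (chiral); NCS trans, NO2 cis, Cl cis.
One of these lacks any improper symmetry element and so occurs as an enantiomeric pair, giving 5 + 1 = 6 stereoisomers in total.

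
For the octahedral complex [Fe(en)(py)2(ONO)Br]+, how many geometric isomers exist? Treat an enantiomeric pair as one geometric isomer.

Each en is bidentate and must span two cis positions.
Systematic placement gives 4 geometric isomers: py cis (3 arrangements, 2 chiral); py trans.

4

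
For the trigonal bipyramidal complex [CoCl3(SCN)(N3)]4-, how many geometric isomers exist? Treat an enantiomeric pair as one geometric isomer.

4

A trigonal bipyramid has two axial and three equatorial sites, which are chemically inequivalent.
There are 4 geometric isomers: SCN equatorial, N3 equatorial; SCN equatorial, N3 axial; SCN axial, N3 equatorial; SCN axial, N3 axial.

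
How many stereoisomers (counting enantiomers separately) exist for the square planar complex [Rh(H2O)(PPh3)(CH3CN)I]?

3

A square has two trans pairs of vertices; adjacent vertices are cis.
Systematic placement gives 3 geometric isomers: (CH3CN/I trans, H2O/PPh3 trans); (CH3CN/PPh3 trans, H2O/I trans); (CH3CN/H2O trans, I/PPh3 trans).
Each arrangement has an internal mirror plane or centre of symmetry, so none is chiral.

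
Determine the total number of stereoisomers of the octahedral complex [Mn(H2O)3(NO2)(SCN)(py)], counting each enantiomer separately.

5

The six octahedral sites form three mutually perpendicular trans pairs.
Working through the distinct placements yields 4 geometric isomers: H2O mer (3 arrangements); H2O fac (chiral).
One of these lacks any improper symmetry element and so occurs as an enantiomeric pair, giving 4 + 1 = 5 stereoisomers in total.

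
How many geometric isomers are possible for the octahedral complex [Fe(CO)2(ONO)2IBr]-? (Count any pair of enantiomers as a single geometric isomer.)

In an octahedral complex each vertex has one trans partner and four cis neighbours.
Systematic placement gives 6 geometric isomers: CO cis, ONO trans; CO cis, ONO cis (3 arrangements, 2 chiral); CO trans, ONO trans; CO trans, ONO cis.

6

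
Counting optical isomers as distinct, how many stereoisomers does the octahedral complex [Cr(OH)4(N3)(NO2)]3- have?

2

The six octahedral sites form three mutually perpendicular trans pairs.
Working through the distinct placements yields 2 geometric isomers: N3 and NO2 mutually trans; N3 and NO2 mutually cis.
Each arrangement has an internal mirror plane or centre of symmetry, so none is chiral.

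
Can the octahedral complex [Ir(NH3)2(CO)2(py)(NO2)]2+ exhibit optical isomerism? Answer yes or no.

Working through the distinct placements yields 6 geometric isomers: NH3 trans, CO trans; NH3 cis, CO trans; NH3 cis, CO cis (3 arrangements, 2 chiral); NH3 trans, CO cis.
Of these, 2 lack any improper symmetry element and so occur as enantiomeric pairs, giving 6 + 2 = 8 stereoisomers in total.

yes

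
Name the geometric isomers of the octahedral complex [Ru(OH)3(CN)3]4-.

In an octahedral complex each vertex has one trans partner and four cis neighbours.
There are 2 geometric isomers: OH mer; OH fac.

fac and mer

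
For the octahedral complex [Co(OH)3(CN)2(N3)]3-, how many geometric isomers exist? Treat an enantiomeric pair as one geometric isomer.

3

The six octahedral sites form three mutually perpendicular trans pairs.
Systematic placement gives 3 geometric isomers: OH mer, CN trans; OH mer, CN cis; OH fac, CN cis.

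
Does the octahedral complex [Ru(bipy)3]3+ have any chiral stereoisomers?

An octahedron has six vertices in three trans pairs; every non-trans pair is cis.
Each bipy is bidentate and must span two cis positions.
Only one geometric arrangement is possible; it has no improper symmetry element, so it exists as a pair of enantiomers (2 stereoisomers).

yes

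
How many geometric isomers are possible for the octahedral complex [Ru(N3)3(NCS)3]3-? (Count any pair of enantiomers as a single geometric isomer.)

There are 2 geometric isomers: N3 mer; N3 fac.

2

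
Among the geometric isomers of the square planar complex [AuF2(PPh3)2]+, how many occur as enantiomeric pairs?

0

In a square planar complex each vertex has one trans partner and two cis neighbours.
Working through the distinct placements yields 2 geometric isomers: F cis; F trans.
Each arrangement has an internal mirror plane or centre of symmetry, so none is chiral.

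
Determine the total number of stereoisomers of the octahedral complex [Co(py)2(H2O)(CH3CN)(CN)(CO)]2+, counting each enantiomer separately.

The six octahedral sites form three mutually perpendicular trans pairs.
Placing the ligands in turn and identifying arrangements related by rotation or reflection leaves 9 distinct geometric isomers.
Of these, 6 lack any improper symmetry element and so occur as enantiomeric pairs, giving 9 + 6 = 15 stereoisomers in total.

15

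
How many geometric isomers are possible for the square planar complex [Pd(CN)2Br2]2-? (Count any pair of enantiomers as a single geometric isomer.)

2

In a square planar complex each vertex has one trans partner and two cis neighbours.
Working through the distinct placements yields 2 geometric isomers: CN cis; CN trans.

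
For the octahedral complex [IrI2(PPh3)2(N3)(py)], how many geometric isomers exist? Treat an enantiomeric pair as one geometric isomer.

6

The six octahedral sites form three mutually perpendicular trans pairs.
There are 6 geometric isomers: I trans, PPh3 cis; I trans, PPh3 trans; I cis, PPh3 cis (3 arrangements, 2 chiral); I cis, PPh3 trans.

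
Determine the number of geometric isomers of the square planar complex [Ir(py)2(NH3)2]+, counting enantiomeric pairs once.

In a square planar complex each vertex has one trans partner and two cis neighbours.
Working through the distinct placements yields 2 geometric isomers: py cis; py trans.

2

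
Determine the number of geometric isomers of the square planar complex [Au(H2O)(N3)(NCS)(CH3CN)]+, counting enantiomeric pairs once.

In a square planar complex each vertex has one trans partner and two cis neighbours.
The distinct arrangements are (3 in all): (CH3CN/N3 trans, H2O/NCS trans); (CH3CN/NCS trans, H2O/N3 trans); (CH3CN/H2O trans, N3/NCS trans).

3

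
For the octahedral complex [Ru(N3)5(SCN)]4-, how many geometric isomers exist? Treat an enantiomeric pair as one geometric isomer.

1

The six octahedral sites form three mutually perpendicular trans pairs.
Only one geometric arrangement is possible.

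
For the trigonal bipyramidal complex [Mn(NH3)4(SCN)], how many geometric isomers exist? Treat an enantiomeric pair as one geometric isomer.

In a trigonal bipyramid the two axial positions differ from the three equatorial ones.
The distinct arrangements are (2 in all): SCN equatorial; SCN axial.

2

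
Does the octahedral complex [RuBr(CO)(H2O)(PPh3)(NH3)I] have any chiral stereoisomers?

yes

The six octahedral sites form three mutually perpendicular trans pairs.
Exhaustive case analysis gives 15 geometric isomers.
Of these, 15 lack any improper symmetry element and so occur as enantiomeric pairs, giving 15 + 15 = 30 stereoisomers in total.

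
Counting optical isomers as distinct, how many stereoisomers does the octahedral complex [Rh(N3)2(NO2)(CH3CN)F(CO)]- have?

15

The six octahedral sites form three mutually perpendicular trans pairs.
Placing the ligands in turn and identifying arrangements related by rotation or reflection leaves 9 distinct geometric isomers.
Of these, 6 lack any improper symmetry element and so occur as enantiomeric pairs, giving 9 + 6 = 15 stereoisomers in total.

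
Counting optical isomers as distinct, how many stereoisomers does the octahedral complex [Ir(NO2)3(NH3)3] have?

In an octahedral complex each vertex has one trans partner and four cis neighbours.
Systematic placement gives 2 geometric isomers: NO2 mer; NO2 fac.
Each arrangement has an internal mirror plane or centre of symmetry, so none is chiral.

2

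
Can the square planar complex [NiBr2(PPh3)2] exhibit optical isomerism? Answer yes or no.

no

In a square planar complex each vertex has one trans partner and two cis neighbours.
Systematic placement gives 2 geometric isomers: Br cis; Br trans.
Each arrangement has an internal mirror plane or centre of symmetry, so none is chiral.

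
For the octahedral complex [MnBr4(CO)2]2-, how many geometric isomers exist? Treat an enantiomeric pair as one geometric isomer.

2

The six octahedral sites form three mutually perpendicular trans pairs.
There are 2 geometric isomers: CO trans; CO cis.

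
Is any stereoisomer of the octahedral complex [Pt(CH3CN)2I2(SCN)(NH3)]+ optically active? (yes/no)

The distinct arrangements are (6 in all): CH3CN trans, I trans; CH3CN trans, I cis; CH3CN cis, I cis (3 arrangements, 2 chiral); CH3CN cis, I trans.
Of these, 2 lack any improper symmetry element and so occur as enantiomeric pairs, giving 6 + 2 = 8 stereoisomers in total.

yes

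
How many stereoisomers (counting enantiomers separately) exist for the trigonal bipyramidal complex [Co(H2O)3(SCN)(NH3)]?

4

A trigonal bipyramid has two axial and three equatorial sites, which are chemically inequivalent.
There are 4 geometric isomers: SCN equatorial, NH3 equatorial; SCN equatorial, NH3 axial; SCN axial, NH3 equatorial; SCN axial, NH3 axial.
Each arrangement has an internal mirror plane or centre of symmetry, so none is chiral.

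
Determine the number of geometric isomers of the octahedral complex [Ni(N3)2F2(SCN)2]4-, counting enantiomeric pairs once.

5

In an octahedral complex each vertex has one trans partner and four cis neighbours.
Working through the distinct placements yields 5 geometric isomers: N3 trans, F trans, SCN trans; N3 cis, F trans, SCN cis; N3 cis, F cis, SCN trans; N3 cis, F cis, SCN cis (chiral); N3 trans, F cis, SCN cis.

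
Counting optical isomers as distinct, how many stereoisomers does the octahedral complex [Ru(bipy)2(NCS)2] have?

An octahedron has six vertices in three trans pairs; every non-trans pair is cis.
Each bipy is bidentate and must span two cis positions.
Systematic placement gives 2 geometric isomers: NCS trans; NCS cis (chiral).
One of these lacks any improper symmetry element and so occurs as an enantiomeric pair, giving 2 + 1 = 3 stereoisomers in total.

3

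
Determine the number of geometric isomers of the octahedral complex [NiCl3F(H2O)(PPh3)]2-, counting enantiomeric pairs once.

The six octahedral sites form three mutually perpendicular trans pairs.
Systematic placement gives 4 geometric isomers: Cl mer (3 arrangements); Cl fac (chiral).

4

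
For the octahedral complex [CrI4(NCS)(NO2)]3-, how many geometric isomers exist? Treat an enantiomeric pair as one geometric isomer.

2

In an octahedral complex each vertex has one trans partner and four cis neighbours.
Systematic placement gives 2 geometric isomers: NCS and NO2 mutually trans; NCS and NO2 mutually cis.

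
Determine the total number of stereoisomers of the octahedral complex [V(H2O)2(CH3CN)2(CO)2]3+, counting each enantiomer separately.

6

An octahedron has six vertices in three trans pairs; every non-trans pair is cis.
Systematic placement gives 5 geometric isomers: H2O trans, CH3CN trans, CO trans; H2O cis, CH3CN trans, CO cis; H2O trans, CH3CN cis, CO cis; H2O cis, CH3CN cis, CO cis (chiral); H2O cis, CH3CN cis, CO trans.
One of these lacks any improper symmetry element and so occurs as an enantiomeric pair, giving 5 + 1 = 6 stereoisomers in total.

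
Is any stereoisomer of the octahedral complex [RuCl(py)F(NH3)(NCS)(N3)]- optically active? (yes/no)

yes

In an octahedral complex each vertex has one trans partner and four cis neighbours.
Placing the ligands in turn and identifying arrangements related by rotation or reflection leaves 15 distinct geometric isomers.
Of these, 15 lack any improper symmetry element and so occur as enantiomeric pairs, giving 15 + 15 = 30 stereoisomers in total.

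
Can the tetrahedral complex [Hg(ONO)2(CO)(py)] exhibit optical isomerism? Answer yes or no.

Only one geometric arrangement is possible.

no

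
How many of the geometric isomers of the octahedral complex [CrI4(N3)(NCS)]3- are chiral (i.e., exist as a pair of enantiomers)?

The distinct arrangements are (2 in all): N3 and NCS mutually trans; N3 and NCS mutually cis.
Each arrangement has an internal mirror plane or centre of symmetry, so none is chiral.

0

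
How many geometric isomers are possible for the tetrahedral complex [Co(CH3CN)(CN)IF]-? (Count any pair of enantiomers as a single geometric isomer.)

1

In a tetrahedral complex all four positions are equivalent and every pair of ligands is adjacent — there is no cis/trans distinction.
Only one geometric arrangement is possible; it has no improper symmetry element, so it exists as a pair of enantiomers (2 stereoisomers).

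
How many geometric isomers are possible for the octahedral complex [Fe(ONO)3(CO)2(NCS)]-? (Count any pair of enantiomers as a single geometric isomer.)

In an octahedral complex each vertex has one trans partner and four cis neighbours.
There are 3 geometric isomers: ONO mer, CO trans; ONO mer, CO cis; ONO fac, CO cis.

3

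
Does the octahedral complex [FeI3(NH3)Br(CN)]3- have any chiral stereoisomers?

In an octahedral complex each vertex has one trans partner and four cis neighbours.
There are 4 geometric isomers: I mer (3 arrangements); I fac (chiral).
One of these lacks any improper symmetry element and so occurs as an enantiomeric pair, giving 4 + 1 = 5 stereoisomers in total.

yes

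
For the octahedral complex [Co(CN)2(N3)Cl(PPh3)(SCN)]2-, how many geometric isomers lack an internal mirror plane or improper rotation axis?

6

Systematic enumeration (placing each ligand type in turn and discarding arrangements equivalent by rotation or reflection) gives 9 geometric isomers.
Of these, 6 lack any improper symmetry element and so occur as enantiomeric pairs, giving 9 + 6 = 15 stereoisomers in total.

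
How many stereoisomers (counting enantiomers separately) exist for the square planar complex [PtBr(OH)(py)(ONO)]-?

3

A square has two trans pairs of vertices; adjacent vertices are cis.
Systematic placement gives 3 geometric isomers: (Br/ONO trans, OH/py trans); (Br/py trans, OH/ONO trans); (Br/OH trans, ONO/py trans).
Each arrangement has an internal mirror plane or centre of symmetry, so none is chiral.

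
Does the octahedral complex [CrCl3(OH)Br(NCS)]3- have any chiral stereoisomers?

yes

The six octahedral sites form three mutually perpendicular trans pairs.
The distinct arrangements are (4 in all): Cl mer (3 arrangements); Cl fac (chiral).
One of these lacks any improper symmetry element and so occurs as an enantiomeric pair, giving 4 + 1 = 5 stereoisomers in total.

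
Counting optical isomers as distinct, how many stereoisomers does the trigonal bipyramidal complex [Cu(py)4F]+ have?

There are 2 geometric isomers: F axial; F equatorial.
Each arrangement has an internal mirror plane or centre of symmetry, so none is chiral.

2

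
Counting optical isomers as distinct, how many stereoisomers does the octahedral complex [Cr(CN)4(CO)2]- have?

2

An octahedron has six vertices in three trans pairs; every non-trans pair is cis.
The distinct arrangements are (2 in all): CO trans; CO cis.
Each arrangement has an internal mirror plane or centre of symmetry, so none is chiral.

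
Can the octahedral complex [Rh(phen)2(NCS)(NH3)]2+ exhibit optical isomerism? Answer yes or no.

yes

Each phen is bidentate and must span two cis positions.
Working through the distinct placements yields 2 geometric isomers: NCS and NH3 mutually trans; NCS and NH3 mutually cis (chiral).
One of these lacks any improper symmetry element and so occurs as an enantiomeric pair, giving 2 + 1 = 3 stereoisomers in total.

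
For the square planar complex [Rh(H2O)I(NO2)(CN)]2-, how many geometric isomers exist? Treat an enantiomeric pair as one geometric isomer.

A square has two trans pairs of vertices; adjacent vertices are cis.
Working through the distinct placements yields 3 geometric isomers: (CN/I trans, H2O/NO2 trans); (CN/NO2 trans, H2O/I trans); (CN/H2O trans, I/NO2 trans).

3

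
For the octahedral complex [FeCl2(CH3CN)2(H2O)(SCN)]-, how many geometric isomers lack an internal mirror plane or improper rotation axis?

2

The six octahedral sites form three mutually perpendicular trans pairs.
The distinct arrangements are (6 in all): Cl trans, CH3CN trans; Cl cis, CH3CN trans; Cl cis, CH3CN cis (3 arrangements, 2 chiral); Cl trans, CH3CN cis.
Of these, 2 lack any improper symmetry element and so occur as enantiomeric pairs, giving 6 + 2 = 8 stereoisomers in total.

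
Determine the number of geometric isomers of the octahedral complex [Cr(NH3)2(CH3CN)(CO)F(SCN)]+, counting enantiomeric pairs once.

An octahedron has six vertices in three trans pairs; every non-trans pair is cis.
Placing the ligands in turn and identifying arrangements related by rotation or reflection leaves 9 distinct geometric isomers.

9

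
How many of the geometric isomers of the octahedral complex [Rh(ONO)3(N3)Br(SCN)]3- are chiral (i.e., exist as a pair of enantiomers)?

The six octahedral sites form three mutually perpendicular trans pairs.
There are 4 geometric isomers: ONO mer (3 arrangements); ONO fac (chiral).
One of these lacks any improper symmetry element and so occurs as an enantiomeric pair, giving 4 + 1 = 5 stereoisomers in total.

1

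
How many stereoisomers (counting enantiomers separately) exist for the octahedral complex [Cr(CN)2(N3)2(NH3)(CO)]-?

The distinct arrangements are (6 in all): CN trans, N3 cis; CN trans, N3 trans; CN cis, N3 cis (3 arrangements, 2 chiral); CN cis, N3 trans.
Of these, 2 lack any improper symmetry element and so occur as enantiomeric pairs, giving 6 + 2 = 8 stereoisomers in total.

8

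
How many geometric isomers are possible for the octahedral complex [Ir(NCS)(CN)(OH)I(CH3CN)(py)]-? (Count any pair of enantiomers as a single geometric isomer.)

15

The six octahedral sites form three mutually perpendicular trans pairs.
Exhaustive case analysis gives 15 geometric isomers.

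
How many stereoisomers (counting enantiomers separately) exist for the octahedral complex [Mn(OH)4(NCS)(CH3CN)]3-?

The six octahedral sites form three mutually perpendicular trans pairs.
There are 2 geometric isomers: NCS and CH3CN mutually trans; NCS and CH3CN mutually cis.
Each arrangement has an internal mirror plane or centre of symmetry, so none is chiral.

2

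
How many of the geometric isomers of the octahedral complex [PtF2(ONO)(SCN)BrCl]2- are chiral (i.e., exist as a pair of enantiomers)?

Systematic enumeration (placing each ligand type in turn and discarding arrangements equivalent by rotation or reflection) gives 9 geometric isomers.
Of these, 6 lack any improper symmetry element and so occur as enantiomeric pairs, giving 9 + 6 = 15 stereoisomers in total.

6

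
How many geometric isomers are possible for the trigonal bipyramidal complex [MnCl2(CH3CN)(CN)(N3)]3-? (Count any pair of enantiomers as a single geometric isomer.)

In a trigonal bipyramid the two axial positions differ from the three equatorial ones.
Placing the ligands in turn and identifying arrangements related by rotation or reflection leaves 7 distinct geometric isomers.

7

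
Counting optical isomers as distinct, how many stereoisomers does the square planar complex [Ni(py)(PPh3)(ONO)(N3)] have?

3

A square has two trans pairs of vertices; adjacent vertices are cis.
There are 3 geometric isomers: (N3/PPh3 trans, ONO/py trans); (N3/py trans, ONO/PPh3 trans); (N3/ONO trans, PPh3/py trans).
Each arrangement has an internal mirror plane or centre of symmetry, so none is chiral.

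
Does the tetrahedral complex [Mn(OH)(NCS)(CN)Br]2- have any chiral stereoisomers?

In a tetrahedral complex all four positions are equivalent and every pair of ligands is adjacent — there is no cis/trans distinction.
Only one geometric arrangement is possible; it has no improper symmetry element, so it exists as a pair of enantiomers (2 stereoisomers).

yes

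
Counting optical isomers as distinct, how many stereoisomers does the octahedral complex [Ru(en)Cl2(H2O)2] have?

Each en is bidentate and must span two cis positions.
There are 3 geometric isomers: Cl trans, H2O cis; Cl cis, H2O cis (chiral); Cl cis, H2O trans.
One of these lacks any improper symmetry element and so occurs as an enantiomeric pair, giving 3 + 1 = 4 stereoisomers in total.

4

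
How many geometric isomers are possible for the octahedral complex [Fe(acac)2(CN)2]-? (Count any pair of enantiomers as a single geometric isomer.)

2

An octahedron has six vertices in three trans pairs; every non-trans pair is cis.
Each acac is bidentate and must span two cis positions.
There are 2 geometric isomers: CN trans; CN cis (chiral).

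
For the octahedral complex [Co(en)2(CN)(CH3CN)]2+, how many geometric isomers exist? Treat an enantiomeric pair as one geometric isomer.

2

An octahedron has six vertices in three trans pairs; every non-trans pair is cis.
Each en is bidentate and must span two cis positions.
The distinct arrangements are (2 in all): CN and CH3CN mutually trans; CN and CH3CN mutually cis (chiral).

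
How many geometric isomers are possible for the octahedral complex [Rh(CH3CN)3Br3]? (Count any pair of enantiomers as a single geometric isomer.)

An octahedron has six vertices in three trans pairs; every non-trans pair is cis.
Working through the distinct placements yields 2 geometric isomers: CH3CN mer; CH3CN fac.

2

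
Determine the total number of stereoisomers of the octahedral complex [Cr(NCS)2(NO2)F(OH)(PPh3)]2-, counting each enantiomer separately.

An octahedron has six vertices in three trans pairs; every non-trans pair is cis.
Exhaustive case analysis gives 9 geometric isomers.
Of these, 6 lack any improper symmetry element and so occur as enantiomeric pairs, giving 9 + 6 = 15 stereoisomers in total.

15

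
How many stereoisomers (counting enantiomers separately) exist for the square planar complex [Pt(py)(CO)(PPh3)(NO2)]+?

A square has two trans pairs of vertices; adjacent vertices are cis.
The distinct arrangements are (3 in all): (CO/PPh3 trans, NO2/py trans); (CO/py trans, NO2/PPh3 trans); (CO/NO2 trans, PPh3/py trans).
Each arrangement has an internal mirror plane or centre of symmetry, so none is chiral.

3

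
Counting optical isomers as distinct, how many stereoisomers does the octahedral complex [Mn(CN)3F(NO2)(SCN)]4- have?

The six octahedral sites form three mutually perpendicular trans pairs.
Working through the distinct placements yields 4 geometric isomers: CN mer (3 arrangements); CN fac (chiral).
One of these lacks any improper symmetry element and so occurs as an enantiomeric pair, giving 4 + 1 = 5 stereoisomers in total.

5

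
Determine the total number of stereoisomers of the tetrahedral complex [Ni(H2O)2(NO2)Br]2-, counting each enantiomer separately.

In a tetrahedral complex all four positions are equivalent and every pair of ligands is adjacent — there is no cis/trans distinction.
Only one geometric arrangement is possible.

1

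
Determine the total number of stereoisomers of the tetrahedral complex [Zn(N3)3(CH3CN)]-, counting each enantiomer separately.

1

All four vertices of a tetrahedron are equivalent and mutually adjacent, so cis/trans isomerism cannot arise.
Only one geometric arrangement is possible.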